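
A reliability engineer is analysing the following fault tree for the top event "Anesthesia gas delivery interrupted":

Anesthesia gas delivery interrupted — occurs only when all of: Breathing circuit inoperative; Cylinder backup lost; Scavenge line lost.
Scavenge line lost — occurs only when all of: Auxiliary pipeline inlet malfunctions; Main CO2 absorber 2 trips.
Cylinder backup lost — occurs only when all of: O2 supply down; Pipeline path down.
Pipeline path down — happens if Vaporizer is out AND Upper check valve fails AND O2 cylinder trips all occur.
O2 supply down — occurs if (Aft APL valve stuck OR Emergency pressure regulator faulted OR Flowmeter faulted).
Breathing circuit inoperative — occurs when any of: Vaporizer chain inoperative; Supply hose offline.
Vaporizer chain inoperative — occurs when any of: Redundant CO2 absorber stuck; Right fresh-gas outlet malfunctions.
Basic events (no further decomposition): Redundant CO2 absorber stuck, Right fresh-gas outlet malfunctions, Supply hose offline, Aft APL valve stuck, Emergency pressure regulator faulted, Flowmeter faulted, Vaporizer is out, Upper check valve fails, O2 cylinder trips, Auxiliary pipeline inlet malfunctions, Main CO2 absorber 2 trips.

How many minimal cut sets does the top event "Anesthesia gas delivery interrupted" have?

Vaporizer chain inoperative [OR]: union of children's cut sets → 2 cut set(s).
Breathing circuit inoperative [OR]: union of children's cut sets → 3 cut set(s).
O2 supply down [OR]: union of children's cut sets → 3 cut set(s).
Pipeline path down [AND]: one cut set from each child combined → 1 × 1 × 1 = 1 cut set(s).
Cylinder backup lost [AND]: one cut set from each child combined → 3 × 1 = 3 cut set(s).
Scavenge line lost [AND]: one cut set from each child combined → 1 × 1 = 1 cut set(s).
Anesthesia gas delivery interrupted [AND]: one cut set from each child combined → 3 × 3 × 1 = 9 cut set(s).
Minimal cut sets: {Aft APL valve stuck, Auxiliary pipeline inlet malfunctions, Main CO2 absorber 2 trips, O2 cylinder trips, Redundant CO2 absorber stuck, Upper check valve fails, Vaporizer is out}; {Auxiliary pipeline inlet malfunctions, Emergency pressure regulator faulted, Main CO2 absorber 2 trips, O2 cylinder trips, Redundant CO2 absorber stuck, Upper check valve fails, Vaporizer is out}; {Auxiliary pipeline inlet malfunctions, Flowmeter faulted, Main CO2 absorber 2 trips, O2 cylinder trips, Redundant CO2 absorber stuck, Upper check valve fails, Vaporizer is out}; {Aft APL valve stuck, Auxiliary pipeline inlet malfunctions, Main CO2 absorber 2 trips, O2 cylinder trips, Right fresh-gas outlet malfunctions, Upper check valve fails, Vaporizer is out}; {Auxiliary pipeline inlet malfunctions, Emergency pressure regulator faulted, Main CO2 absorber 2 trips, O2 cylinder trips, Right fresh-gas outlet malfunctions, Upper check valve fails, Vaporizer is out}; {Auxiliary pipeline inlet malfunctions, Flowmeter faulted, Main CO2 absorber 2 trips, O2 cylinder trips, Right fresh-gas outlet malfunctions, Upper check valve fails, Vaporizer is out}; {Aft APL valve stuck, Auxiliary pipeline inlet malfunctions, Main CO2 absorber 2 trips, O2 cylinder trips, Supply hose offline, Upper check valve fails, Vaporizer is out}; {Auxiliary pipeline inlet malfunctions, Emergency pressure regulator faulted, Main CO2 absorber 2 trips, O2 cylinder trips, Supply hose offline, Upper check valve fails, Vaporizer is out}; {Auxiliary pipeline inlet malfunctions, Flowmeter faulted, Main CO2 absorber 2 trips, O2 cylinder trips, Supply hose offline, Upper check valve fails, Vaporizer is out}.

9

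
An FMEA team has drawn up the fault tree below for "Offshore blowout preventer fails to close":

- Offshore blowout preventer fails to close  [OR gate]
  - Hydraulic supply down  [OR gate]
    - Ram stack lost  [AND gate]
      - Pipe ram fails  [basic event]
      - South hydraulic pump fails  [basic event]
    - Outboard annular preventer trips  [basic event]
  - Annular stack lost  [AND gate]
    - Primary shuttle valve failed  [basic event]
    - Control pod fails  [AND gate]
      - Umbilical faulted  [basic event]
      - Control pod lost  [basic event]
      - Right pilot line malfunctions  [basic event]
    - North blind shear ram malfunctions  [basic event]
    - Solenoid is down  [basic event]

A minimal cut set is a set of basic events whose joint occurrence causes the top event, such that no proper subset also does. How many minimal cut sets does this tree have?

3

Ram stack lost [AND]: one cut set from each child combined → 1 × 1 = 1 cut set(s).
Hydraulic supply down [OR]: union of children's cut sets → 2 cut set(s).
Control pod fails [AND]: one cut set from each child combined → 1 × 1 × 1 = 1 cut set(s).
Annular stack lost [AND]: one cut set from each child combined → 1 × 1 × 1 × 1 = 1 cut set(s).
Offshore blowout preventer fails to close [OR]: union of children's cut sets → 3 cut set(s).
Minimal cut sets: {Pipe ram fails, South hydraulic pump fails}; {Outboard annular preventer trips}; {Control pod lost, North blind shear ram malfunctions, Primary shuttle valve failed, Right pilot line malfunctions, Solenoid is down, Umbilical faulted}.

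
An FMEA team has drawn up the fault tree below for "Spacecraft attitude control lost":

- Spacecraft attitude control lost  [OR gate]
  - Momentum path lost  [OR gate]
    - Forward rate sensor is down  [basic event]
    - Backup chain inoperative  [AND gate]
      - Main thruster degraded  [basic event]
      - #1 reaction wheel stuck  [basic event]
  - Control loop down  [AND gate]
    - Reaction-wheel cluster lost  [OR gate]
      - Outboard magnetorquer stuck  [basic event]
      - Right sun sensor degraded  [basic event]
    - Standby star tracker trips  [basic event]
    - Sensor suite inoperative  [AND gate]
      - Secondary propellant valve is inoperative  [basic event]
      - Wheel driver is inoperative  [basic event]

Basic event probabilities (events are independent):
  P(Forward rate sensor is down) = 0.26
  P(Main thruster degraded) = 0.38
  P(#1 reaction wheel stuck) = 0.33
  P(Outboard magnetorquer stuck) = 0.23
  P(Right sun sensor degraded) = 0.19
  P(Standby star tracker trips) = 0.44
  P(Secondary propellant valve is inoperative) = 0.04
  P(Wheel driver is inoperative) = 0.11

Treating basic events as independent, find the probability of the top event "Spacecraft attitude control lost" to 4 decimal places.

0.3533

P(Backup chain inoperative) [AND] = 0.38 × 0.33 = 0.125400
P(Momentum path lost) [OR] = 1 − (1−0.26) × (1−0.125400) = 0.352796
P(Reaction-wheel cluster lost) [OR] = 1 − (1−0.23) × (1−0.19) = 0.376300
P(Sensor suite inoperative) [AND] = 0.04 × 0.11 = 0.004400
P(Control loop down) [AND] = 0.376300 × 0.44 × 0.004400 = 0.000729
P(Spacecraft attitude control lost) [OR] = 1 − (1−0.352796) × (1−0.000729) = 0.353268
Rounded to 4 decimal places: P(Spacecraft attitude control lost) ≈ 0.3533.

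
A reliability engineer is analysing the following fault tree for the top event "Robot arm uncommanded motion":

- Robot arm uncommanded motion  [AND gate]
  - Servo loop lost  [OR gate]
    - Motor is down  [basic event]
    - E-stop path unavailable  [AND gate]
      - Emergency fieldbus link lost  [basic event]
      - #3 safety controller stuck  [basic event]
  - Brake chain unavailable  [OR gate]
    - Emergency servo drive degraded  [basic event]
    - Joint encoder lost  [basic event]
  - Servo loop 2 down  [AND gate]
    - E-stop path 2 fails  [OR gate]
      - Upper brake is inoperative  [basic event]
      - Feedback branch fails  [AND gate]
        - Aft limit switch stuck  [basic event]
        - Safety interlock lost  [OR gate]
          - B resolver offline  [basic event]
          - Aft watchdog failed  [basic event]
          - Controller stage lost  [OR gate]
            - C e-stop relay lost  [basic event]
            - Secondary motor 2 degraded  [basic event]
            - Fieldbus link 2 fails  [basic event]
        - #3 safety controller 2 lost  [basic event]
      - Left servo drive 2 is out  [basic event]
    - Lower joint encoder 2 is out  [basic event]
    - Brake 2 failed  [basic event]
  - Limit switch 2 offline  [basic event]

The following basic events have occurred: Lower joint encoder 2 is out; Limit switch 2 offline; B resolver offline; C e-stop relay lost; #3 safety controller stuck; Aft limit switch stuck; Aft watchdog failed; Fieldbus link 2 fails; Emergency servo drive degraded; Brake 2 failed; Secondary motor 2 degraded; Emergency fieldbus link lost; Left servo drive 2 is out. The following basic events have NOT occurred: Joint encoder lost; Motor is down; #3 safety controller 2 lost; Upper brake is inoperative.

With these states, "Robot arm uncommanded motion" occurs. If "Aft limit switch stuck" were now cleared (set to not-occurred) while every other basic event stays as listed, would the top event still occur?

Counterfactual: set "Aft limit switch stuck" to not occurred.
E-stop path unavailable [AND]: Emergency fieldbus link lost=occurs, #3 safety controller stuck=occurs → all inputs occur → occurs.
Servo loop lost [OR]: Motor is down=not, E-stop path unavailable=occurs → at least one input occurs → occurs.
Brake chain unavailable [OR]: Emergency servo drive degraded=occurs, Joint encoder lost=not → at least one input occurs → occurs.
Controller stage lost [OR]: C e-stop relay lost=occurs, Secondary motor 2 degraded=occurs, Fieldbus link 2 fails=occurs → at least one input occurs → occurs.
Safety interlock lost [OR]: B resolver offline=occurs, Aft watchdog failed=occurs, Controller stage lost=occurs → at least one input occurs → occurs.
Feedback branch fails [AND]: Aft limit switch stuck=not, Safety interlock lost=occurs, #3 safety controller 2 lost=not → not all inputs occur → does not occur.
E-stop path 2 fails [OR]: Upper brake is inoperative=not, Feedback branch fails=not, Left servo drive 2 is out=occurs → at least one input occurs → occurs.
Servo loop 2 down [AND]: E-stop path 2 fails=occurs, Lower joint encoder 2 is out=occurs, Brake 2 failed=occurs → all inputs occur → occurs.
Robot arm uncommanded motion [AND]: Servo loop lost=occurs, Brake chain unavailable=occurs, Servo loop 2 down=occurs, Limit switch 2 offline=occurs → all inputs occur → occurs.

Yes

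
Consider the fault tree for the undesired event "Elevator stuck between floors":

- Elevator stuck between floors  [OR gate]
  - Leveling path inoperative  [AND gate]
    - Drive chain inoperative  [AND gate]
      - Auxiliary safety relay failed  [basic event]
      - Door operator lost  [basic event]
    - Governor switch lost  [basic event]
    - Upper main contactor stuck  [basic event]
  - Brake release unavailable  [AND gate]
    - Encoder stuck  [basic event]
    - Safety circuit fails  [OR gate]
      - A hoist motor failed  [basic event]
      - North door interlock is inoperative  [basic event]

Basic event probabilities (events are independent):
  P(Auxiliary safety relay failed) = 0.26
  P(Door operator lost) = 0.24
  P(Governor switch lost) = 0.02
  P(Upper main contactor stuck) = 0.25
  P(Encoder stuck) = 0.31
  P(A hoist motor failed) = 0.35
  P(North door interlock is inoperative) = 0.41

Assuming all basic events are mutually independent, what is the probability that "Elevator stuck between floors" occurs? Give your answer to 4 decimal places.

P(Drive chain inoperative) [AND] = 0.26 × 0.24 = 0.062400
P(Leveling path inoperative) [AND] = 0.062400 × 0.02 × 0.25 = 0.000312
P(Safety circuit fails) [OR] = 1 − (1−0.35) × (1−0.41) = 0.616500
P(Brake release unavailable) [AND] = 0.31 × 0.616500 = 0.191115
P(Elevator stuck between floors) [OR] = 1 − (1−0.000312) × (1−0.191115) = 0.191367
Rounded to 4 decimal places: P(Elevator stuck between floors) ≈ 0.1914.

0.1914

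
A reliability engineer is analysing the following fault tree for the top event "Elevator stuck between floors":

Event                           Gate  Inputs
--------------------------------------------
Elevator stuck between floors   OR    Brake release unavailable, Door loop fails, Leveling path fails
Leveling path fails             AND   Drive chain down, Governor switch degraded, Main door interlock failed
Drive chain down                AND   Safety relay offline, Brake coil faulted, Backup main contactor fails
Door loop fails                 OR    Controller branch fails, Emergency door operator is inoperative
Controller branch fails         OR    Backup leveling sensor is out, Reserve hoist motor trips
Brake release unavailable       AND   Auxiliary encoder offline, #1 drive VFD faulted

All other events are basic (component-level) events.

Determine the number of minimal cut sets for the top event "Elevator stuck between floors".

Brake release unavailable [AND]: one cut set from each child combined → 1 × 1 = 1 cut set(s).
Controller branch fails [OR]: union of children's cut sets → 2 cut set(s).
Door loop fails [OR]: union of children's cut sets → 3 cut set(s).
Drive chain down [AND]: one cut set from each child combined → 1 × 1 × 1 = 1 cut set(s).
Leveling path fails [AND]: one cut set from each child combined → 1 × 1 × 1 = 1 cut set(s).
Elevator stuck between floors [OR]: union of children's cut sets → 5 cut set(s).
Minimal cut sets: {#1 drive VFD faulted, Auxiliary encoder offline}; {Backup leveling sensor is out}; {Reserve hoist motor trips}; {Emergency door operator is inoperative}; {Backup main contactor fails, Brake coil faulted, Governor switch degraded, Main door interlock failed, Safety relay offline}.

5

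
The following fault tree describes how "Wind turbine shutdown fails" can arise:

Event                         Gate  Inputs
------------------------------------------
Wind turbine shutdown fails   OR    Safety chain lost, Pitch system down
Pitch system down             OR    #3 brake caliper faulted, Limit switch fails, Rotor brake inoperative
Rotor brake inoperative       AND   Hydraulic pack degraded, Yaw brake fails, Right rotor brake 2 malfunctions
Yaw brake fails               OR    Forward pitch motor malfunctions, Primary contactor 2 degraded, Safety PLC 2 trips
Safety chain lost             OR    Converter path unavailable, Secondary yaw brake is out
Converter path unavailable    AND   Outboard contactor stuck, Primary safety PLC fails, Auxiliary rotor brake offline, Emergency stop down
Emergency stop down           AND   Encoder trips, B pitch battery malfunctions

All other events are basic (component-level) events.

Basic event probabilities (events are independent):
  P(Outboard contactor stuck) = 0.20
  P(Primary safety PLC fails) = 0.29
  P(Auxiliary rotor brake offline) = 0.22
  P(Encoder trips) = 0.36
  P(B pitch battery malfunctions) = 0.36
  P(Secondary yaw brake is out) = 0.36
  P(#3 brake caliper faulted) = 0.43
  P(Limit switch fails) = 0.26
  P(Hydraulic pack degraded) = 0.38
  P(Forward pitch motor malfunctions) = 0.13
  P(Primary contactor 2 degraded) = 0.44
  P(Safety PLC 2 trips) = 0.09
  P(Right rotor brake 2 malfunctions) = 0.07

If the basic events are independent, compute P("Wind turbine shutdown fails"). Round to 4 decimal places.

0.7345

P(Emergency stop down) [AND] = 0.36 × 0.36 = 0.129600
P(Converter path unavailable) [AND] = 0.20 × 0.29 × 0.22 × 0.129600 = 0.001654
P(Safety chain lost) [OR] = 1 − (1−0.001654) × (1−0.36) = 0.361059
P(Yaw brake fails) [OR] = 1 − (1−0.13) × (1−0.44) × (1−0.09) = 0.556648
P(Rotor brake inoperative) [AND] = 0.38 × 0.556648 × 0.07 = 0.014807
P(Pitch system down) [OR] = 1 − (1−0.43) × (1−0.26) × (1−0.014807) = 0.584446
P(Wind turbine shutdown fails) [OR] = 1 − (1−0.361059) × (1−0.584446) = 0.734486
Rounded to 4 decimal places: P(Wind turbine shutdown fails) ≈ 0.7345.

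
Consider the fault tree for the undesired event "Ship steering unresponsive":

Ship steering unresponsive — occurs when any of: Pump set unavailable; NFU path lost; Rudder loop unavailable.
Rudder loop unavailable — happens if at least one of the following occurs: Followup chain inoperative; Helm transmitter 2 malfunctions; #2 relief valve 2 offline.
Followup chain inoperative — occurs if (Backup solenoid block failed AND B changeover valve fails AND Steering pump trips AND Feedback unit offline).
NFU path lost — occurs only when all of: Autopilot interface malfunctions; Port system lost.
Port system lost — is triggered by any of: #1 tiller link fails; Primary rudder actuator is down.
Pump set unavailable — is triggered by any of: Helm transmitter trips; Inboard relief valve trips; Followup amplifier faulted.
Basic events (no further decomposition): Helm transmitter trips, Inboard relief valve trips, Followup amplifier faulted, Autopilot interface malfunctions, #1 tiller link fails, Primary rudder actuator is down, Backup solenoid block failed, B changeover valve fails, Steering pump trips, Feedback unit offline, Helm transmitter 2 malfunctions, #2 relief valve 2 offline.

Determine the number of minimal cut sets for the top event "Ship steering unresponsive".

Pump set unavailable [OR]: union of children's cut sets → 3 cut set(s).
Port system lost [OR]: union of children's cut sets → 2 cut set(s).
NFU path lost [AND]: one cut set from each child combined → 1 × 2 = 2 cut set(s).
Followup chain inoperative [AND]: one cut set from each child combined → 1 × 1 × 1 × 1 = 1 cut set(s).
Rudder loop unavailable [OR]: union of children's cut sets → 3 cut set(s).
Ship steering unresponsive [OR]: union of children's cut sets → 8 cut set(s).
Minimal cut sets: {Helm transmitter trips}; {Inboard relief valve trips}; {Followup amplifier faulted}; {#1 tiller link fails, Autopilot interface malfunctions}; {Autopilot interface malfunctions, Primary rudder actuator is down}; {B changeover valve fails, Backup solenoid block failed, Feedback unit offline, Steering pump trips}; {Helm transmitter 2 malfunctions}; {#2 relief valve 2 offline}.

8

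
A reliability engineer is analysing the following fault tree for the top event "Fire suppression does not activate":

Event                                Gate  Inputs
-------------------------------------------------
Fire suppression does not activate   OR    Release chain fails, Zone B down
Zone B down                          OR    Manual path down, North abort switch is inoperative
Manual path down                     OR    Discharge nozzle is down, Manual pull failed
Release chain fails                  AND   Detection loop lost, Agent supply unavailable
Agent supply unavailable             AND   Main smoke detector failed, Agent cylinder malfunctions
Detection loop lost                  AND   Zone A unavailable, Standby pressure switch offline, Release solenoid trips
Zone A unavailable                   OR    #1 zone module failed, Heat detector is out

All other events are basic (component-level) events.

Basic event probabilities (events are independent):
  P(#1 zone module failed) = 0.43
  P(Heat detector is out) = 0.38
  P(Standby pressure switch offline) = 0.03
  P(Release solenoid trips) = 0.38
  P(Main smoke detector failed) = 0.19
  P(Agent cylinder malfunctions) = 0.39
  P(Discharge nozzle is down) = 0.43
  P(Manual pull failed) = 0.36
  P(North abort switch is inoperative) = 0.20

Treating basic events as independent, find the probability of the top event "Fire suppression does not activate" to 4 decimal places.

0.7083

P(Zone A unavailable) [OR] = 1 − (1−0.43) × (1−0.38) = 0.646600
P(Detection loop lost) [AND] = 0.646600 × 0.03 × 0.38 = 0.007371
P(Agent supply unavailable) [AND] = 0.19 × 0.39 = 0.074100
P(Release chain fails) [AND] = 0.007371 × 0.074100 = 0.000546
P(Manual path down) [OR] = 1 − (1−0.43) × (1−0.36) = 0.635200
P(Zone B down) [OR] = 1 − (1−0.635200) × (1−0.20) = 0.708160
P(Fire suppression does not activate) [OR] = 1 − (1−0.000546) × (1−0.708160) = 0.708319
Rounded to 4 decimal places: P(Fire suppression does not activate) ≈ 0.7083.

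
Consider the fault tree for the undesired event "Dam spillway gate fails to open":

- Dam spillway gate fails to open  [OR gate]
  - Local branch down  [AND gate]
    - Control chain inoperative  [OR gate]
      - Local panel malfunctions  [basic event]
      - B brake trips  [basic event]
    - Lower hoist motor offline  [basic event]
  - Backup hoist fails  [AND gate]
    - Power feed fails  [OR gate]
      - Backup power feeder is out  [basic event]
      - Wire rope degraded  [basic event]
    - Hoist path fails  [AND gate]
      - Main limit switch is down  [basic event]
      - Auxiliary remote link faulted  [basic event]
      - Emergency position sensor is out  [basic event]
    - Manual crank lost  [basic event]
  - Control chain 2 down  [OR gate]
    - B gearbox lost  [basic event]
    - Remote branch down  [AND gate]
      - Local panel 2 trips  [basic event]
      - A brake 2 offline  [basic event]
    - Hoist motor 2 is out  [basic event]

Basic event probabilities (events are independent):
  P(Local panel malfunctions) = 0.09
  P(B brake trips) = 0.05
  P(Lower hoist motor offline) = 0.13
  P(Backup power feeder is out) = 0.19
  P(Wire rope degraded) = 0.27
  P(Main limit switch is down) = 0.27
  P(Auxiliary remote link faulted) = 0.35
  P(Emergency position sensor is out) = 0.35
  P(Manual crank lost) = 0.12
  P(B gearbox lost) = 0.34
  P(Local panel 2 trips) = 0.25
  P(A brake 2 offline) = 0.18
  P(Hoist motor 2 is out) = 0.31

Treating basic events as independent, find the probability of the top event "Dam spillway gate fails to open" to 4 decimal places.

P(Control chain inoperative) [OR] = 1 − (1−0.09) × (1−0.05) = 0.135500
P(Local branch down) [AND] = 0.135500 × 0.13 = 0.017615
P(Power feed fails) [OR] = 1 − (1−0.19) × (1−0.27) = 0.408700
P(Hoist path fails) [AND] = 0.27 × 0.35 × 0.35 = 0.033075
P(Backup hoist fails) [AND] = 0.408700 × 0.033075 × 0.12 = 0.001622
P(Remote branch down) [AND] = 0.25 × 0.18 = 0.045000
P(Control chain 2 down) [OR] = 1 − (1−0.34) × (1−0.045000) × (1−0.31) = 0.565093
P(Dam spillway gate fails to open) [OR] = 1 − (1−0.017615) × (1−0.001622) × (1−0.565093) = 0.573447
Rounded to 4 decimal places: P(Dam spillway gate fails to open) ≈ 0.5734.

0.5734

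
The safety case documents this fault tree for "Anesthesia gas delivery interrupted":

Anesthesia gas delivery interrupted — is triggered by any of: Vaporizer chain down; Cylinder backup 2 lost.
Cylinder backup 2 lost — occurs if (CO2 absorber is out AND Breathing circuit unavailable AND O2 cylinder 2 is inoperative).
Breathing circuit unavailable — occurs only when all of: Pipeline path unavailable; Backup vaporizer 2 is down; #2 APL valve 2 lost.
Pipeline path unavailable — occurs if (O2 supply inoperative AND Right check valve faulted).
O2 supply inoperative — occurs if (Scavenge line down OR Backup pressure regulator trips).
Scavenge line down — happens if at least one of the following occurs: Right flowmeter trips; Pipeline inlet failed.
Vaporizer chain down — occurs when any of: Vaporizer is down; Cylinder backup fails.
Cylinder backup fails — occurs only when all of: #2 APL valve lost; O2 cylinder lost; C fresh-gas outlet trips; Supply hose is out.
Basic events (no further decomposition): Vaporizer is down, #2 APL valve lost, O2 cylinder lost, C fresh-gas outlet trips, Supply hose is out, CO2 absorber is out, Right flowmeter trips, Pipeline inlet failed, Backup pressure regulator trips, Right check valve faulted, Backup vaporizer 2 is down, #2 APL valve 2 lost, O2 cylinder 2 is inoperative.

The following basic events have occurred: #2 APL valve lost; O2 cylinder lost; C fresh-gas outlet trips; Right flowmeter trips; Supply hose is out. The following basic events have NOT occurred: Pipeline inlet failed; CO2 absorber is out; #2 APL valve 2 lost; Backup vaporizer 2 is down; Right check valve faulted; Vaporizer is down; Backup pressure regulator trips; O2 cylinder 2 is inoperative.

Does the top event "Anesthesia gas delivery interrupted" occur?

Cylinder backup fails [AND]: #2 APL valve lost=occurs, O2 cylinder lost=occurs, C fresh-gas outlet trips=occurs, Supply hose is out=occurs → all inputs occur → occurs.
Vaporizer chain down [OR]: Vaporizer is down=not, Cylinder backup fails=occurs → at least one input occurs → occurs.
Scavenge line down [OR]: Right flowmeter trips=occurs, Pipeline inlet failed=not → at least one input occurs → occurs.
O2 supply inoperative [OR]: Scavenge line down=occurs, Backup pressure regulator trips=not → at least one input occurs → occurs.
Pipeline path unavailable [AND]: O2 supply inoperative=occurs, Right check valve faulted=not → not all inputs occur → does not occur.
Breathing circuit unavailable [AND]: Pipeline path unavailable=not, Backup vaporizer 2 is down=not, #2 APL valve 2 lost=not → not all inputs occur → does not occur.
Cylinder backup 2 lost [AND]: CO2 absorber is out=not, Breathing circuit unavailable=not, O2 cylinder 2 is inoperative=not → not all inputs occur → does not occur.
Anesthesia gas delivery interrupted [OR]: Vaporizer chain down=occurs, Cylinder backup 2 lost=not → at least one input occurs → occurs.

Yes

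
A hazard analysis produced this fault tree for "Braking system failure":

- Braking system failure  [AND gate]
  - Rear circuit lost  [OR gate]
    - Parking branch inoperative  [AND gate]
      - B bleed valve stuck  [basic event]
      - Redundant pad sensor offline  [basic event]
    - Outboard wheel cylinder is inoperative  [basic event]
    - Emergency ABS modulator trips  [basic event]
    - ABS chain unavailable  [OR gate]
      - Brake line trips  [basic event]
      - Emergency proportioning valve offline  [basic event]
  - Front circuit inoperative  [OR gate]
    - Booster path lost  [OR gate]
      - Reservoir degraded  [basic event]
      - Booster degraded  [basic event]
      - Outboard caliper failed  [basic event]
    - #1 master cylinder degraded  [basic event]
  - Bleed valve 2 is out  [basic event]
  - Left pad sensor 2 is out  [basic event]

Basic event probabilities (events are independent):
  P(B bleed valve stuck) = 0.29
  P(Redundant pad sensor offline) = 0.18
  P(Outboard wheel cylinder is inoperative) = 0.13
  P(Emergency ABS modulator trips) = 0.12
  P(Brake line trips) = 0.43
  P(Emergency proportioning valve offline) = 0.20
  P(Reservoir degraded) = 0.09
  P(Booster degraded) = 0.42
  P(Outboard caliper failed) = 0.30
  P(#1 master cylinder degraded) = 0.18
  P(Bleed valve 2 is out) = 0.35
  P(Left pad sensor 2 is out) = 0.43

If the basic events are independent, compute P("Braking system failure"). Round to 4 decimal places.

0.0702

P(Parking branch inoperative) [AND] = 0.29 × 0.18 = 0.052200
P(ABS chain unavailable) [OR] = 1 − (1−0.43) × (1−0.20) = 0.544000
P(Rear circuit lost) [OR] = 1 − (1−0.052200) × (1−0.13) × (1−0.12) × (1−0.544000) = 0.669110
P(Booster path lost) [OR] = 1 − (1−0.09) × (1−0.42) × (1−0.30) = 0.630540
P(Front circuit inoperative) [OR] = 1 − (1−0.630540) × (1−0.18) = 0.697043
P(Braking system failure) [AND] = 0.669110 × 0.697043 × 0.35 × 0.43 = 0.070193
Rounded to 4 decimal places: P(Braking system failure) ≈ 0.0702.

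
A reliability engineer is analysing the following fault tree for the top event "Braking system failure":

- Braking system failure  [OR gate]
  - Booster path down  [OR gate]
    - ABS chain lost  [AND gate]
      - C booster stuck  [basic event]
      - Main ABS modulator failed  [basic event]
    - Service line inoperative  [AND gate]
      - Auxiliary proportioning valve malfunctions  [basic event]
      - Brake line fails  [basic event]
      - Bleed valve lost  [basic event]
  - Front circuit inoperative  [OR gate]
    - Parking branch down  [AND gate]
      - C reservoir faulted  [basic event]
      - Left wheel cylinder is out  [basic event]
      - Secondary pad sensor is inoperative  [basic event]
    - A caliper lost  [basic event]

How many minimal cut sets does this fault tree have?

ABS chain lost [AND]: one cut set from each child combined → 1 × 1 = 1 cut set(s).
Service line inoperative [AND]: one cut set from each child combined → 1 × 1 × 1 = 1 cut set(s).
Booster path down [OR]: union of children's cut sets → 2 cut set(s).
Parking branch down [AND]: one cut set from each child combined → 1 × 1 × 1 = 1 cut set(s).
Front circuit inoperative [OR]: union of children's cut sets → 2 cut set(s).
Braking system failure [OR]: union of children's cut sets → 4 cut set(s).
Minimal cut sets: {C booster stuck, Main ABS modulator failed}; {Auxiliary proportioning valve malfunctions, Bleed valve lost, Brake line fails}; {C reservoir faulted, Left wheel cylinder is out, Secondary pad sensor is inoperative}; {A caliper lost}.

4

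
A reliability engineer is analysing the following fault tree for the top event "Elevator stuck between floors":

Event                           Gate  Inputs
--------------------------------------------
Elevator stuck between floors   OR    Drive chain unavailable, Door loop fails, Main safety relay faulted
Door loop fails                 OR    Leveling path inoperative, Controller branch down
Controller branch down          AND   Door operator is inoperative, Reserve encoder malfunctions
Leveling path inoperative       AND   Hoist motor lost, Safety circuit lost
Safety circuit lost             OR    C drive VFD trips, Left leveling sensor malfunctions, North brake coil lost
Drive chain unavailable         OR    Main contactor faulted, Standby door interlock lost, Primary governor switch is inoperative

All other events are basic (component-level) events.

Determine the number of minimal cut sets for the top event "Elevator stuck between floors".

8

Drive chain unavailable [OR]: union of children's cut sets → 3 cut set(s).
Safety circuit lost [OR]: union of children's cut sets → 3 cut set(s).
Leveling path inoperative [AND]: one cut set from each child combined → 1 × 3 = 3 cut set(s).
Controller branch down [AND]: one cut set from each child combined → 1 × 1 = 1 cut set(s).
Door loop fails [OR]: union of children's cut sets → 4 cut set(s).
Elevator stuck between floors [OR]: union of children's cut sets → 8 cut set(s).
Minimal cut sets: {Main contactor faulted}; {Standby door interlock lost}; {Primary governor switch is inoperative}; {C drive VFD trips, Hoist motor lost}; {Hoist motor lost, Left leveling sensor malfunctions}; {Hoist motor lost, North brake coil lost}; {Door operator is inoperative, Reserve encoder malfunctions}; {Main safety relay faulted}.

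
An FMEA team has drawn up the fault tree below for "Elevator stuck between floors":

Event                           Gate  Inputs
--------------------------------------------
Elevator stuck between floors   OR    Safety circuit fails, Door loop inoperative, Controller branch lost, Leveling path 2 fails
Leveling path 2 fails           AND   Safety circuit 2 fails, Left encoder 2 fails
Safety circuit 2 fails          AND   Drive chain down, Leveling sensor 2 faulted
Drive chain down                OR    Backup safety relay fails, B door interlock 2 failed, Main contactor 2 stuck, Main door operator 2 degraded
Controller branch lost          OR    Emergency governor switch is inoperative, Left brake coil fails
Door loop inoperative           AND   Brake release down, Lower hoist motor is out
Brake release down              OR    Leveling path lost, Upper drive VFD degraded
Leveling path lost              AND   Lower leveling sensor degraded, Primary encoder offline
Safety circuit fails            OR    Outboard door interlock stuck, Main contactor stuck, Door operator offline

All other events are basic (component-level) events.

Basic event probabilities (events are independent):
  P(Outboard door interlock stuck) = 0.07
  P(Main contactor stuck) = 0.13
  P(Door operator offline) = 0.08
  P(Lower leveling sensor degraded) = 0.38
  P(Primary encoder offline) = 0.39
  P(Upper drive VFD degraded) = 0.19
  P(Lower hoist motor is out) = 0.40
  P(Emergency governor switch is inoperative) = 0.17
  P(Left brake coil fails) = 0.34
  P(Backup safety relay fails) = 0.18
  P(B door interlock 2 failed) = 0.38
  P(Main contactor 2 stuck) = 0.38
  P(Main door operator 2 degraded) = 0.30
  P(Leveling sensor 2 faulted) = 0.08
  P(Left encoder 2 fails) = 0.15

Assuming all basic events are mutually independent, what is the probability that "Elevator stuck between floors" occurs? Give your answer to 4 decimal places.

0.6461

P(Safety circuit fails) [OR] = 1 − (1−0.07) × (1−0.13) × (1−0.08) = 0.255628
P(Leveling path lost) [AND] = 0.38 × 0.39 = 0.148200
P(Brake release down) [OR] = 1 − (1−0.148200) × (1−0.19) = 0.310042
P(Door loop inoperative) [AND] = 0.310042 × 0.40 = 0.124017
P(Controller branch lost) [OR] = 1 − (1−0.17) × (1−0.34) = 0.452200
P(Drive chain down) [OR] = 1 − (1−0.18) × (1−0.38) × (1−0.38) × (1−0.30) = 0.779354
P(Safety circuit 2 fails) [AND] = 0.779354 × 0.08 = 0.062348
P(Leveling path 2 fails) [AND] = 0.062348 × 0.15 = 0.009352
P(Elevator stuck between floors) [OR] = 1 − (1−0.255628) × (1−0.124017) × (1−0.452200) × (1−0.009352) = 0.646144
Rounded to 4 decimal places: P(Elevator stuck between floors) ≈ 0.6461.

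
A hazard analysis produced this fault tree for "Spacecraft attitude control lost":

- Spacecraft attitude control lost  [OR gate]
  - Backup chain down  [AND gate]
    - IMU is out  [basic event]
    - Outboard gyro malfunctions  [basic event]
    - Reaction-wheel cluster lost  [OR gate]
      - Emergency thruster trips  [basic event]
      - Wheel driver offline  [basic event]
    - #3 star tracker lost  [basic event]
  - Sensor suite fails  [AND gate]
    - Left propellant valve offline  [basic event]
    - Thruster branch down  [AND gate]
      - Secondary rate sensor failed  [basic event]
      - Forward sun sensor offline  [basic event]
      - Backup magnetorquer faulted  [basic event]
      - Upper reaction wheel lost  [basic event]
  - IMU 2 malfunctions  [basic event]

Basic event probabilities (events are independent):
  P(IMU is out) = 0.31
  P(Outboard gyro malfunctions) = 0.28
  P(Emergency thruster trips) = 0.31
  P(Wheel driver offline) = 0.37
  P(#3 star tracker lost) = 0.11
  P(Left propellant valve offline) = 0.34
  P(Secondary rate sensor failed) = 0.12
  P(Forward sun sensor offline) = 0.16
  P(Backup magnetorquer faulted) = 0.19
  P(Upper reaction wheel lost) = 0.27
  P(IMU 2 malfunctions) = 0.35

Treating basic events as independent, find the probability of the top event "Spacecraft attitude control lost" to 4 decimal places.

P(Reaction-wheel cluster lost) [OR] = 1 − (1−0.31) × (1−0.37) = 0.565300
P(Backup chain down) [AND] = 0.31 × 0.28 × 0.565300 × 0.11 = 0.005397
P(Thruster branch down) [AND] = 0.12 × 0.16 × 0.19 × 0.27 = 0.000985
P(Sensor suite fails) [AND] = 0.34 × 0.000985 = 0.000335
P(Spacecraft attitude control lost) [OR] = 1 − (1−0.005397) × (1−0.000335) × (1−0.35) = 0.353725
Rounded to 4 decimal places: P(Spacecraft attitude control lost) ≈ 0.3537.

0.3537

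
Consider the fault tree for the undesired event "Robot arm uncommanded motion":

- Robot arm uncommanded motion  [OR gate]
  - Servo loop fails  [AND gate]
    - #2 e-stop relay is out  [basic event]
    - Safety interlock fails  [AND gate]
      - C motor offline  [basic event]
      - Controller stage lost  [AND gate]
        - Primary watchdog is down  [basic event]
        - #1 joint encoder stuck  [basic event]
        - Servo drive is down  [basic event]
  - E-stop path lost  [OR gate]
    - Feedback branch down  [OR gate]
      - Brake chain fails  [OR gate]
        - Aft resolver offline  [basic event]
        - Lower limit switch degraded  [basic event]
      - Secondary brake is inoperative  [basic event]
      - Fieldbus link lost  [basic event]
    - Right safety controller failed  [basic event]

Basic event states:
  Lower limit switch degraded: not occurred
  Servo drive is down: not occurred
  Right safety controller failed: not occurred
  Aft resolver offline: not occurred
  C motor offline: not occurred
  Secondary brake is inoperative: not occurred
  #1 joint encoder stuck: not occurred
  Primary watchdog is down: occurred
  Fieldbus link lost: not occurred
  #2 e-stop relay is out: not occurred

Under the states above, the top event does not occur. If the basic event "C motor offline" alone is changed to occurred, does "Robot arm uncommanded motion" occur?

Counterfactual: set "C motor offline" to occurred.
Controller stage lost [AND]: Primary watchdog is down=occurs, #1 joint encoder stuck=not, Servo drive is down=not → not all inputs occur → does not occur.
Safety interlock fails [AND]: C motor offline=occurs, Controller stage lost=not → not all inputs occur → does not occur.
Servo loop fails [AND]: #2 e-stop relay is out=not, Safety interlock fails=not → not all inputs occur → does not occur.
Brake chain fails [OR]: Aft resolver offline=not, Lower limit switch degraded=not → no input occurs → does not occur.
Feedback branch down [OR]: Brake chain fails=not, Secondary brake is inoperative=not, Fieldbus link lost=not → no input occurs → does not occur.
E-stop path lost [OR]: Feedback branch down=not, Right safety controller failed=not → no input occurs → does not occur.
Robot arm uncommanded motion [OR]: Servo loop fails=not, E-stop path lost=not → no input occurs → does not occur.

No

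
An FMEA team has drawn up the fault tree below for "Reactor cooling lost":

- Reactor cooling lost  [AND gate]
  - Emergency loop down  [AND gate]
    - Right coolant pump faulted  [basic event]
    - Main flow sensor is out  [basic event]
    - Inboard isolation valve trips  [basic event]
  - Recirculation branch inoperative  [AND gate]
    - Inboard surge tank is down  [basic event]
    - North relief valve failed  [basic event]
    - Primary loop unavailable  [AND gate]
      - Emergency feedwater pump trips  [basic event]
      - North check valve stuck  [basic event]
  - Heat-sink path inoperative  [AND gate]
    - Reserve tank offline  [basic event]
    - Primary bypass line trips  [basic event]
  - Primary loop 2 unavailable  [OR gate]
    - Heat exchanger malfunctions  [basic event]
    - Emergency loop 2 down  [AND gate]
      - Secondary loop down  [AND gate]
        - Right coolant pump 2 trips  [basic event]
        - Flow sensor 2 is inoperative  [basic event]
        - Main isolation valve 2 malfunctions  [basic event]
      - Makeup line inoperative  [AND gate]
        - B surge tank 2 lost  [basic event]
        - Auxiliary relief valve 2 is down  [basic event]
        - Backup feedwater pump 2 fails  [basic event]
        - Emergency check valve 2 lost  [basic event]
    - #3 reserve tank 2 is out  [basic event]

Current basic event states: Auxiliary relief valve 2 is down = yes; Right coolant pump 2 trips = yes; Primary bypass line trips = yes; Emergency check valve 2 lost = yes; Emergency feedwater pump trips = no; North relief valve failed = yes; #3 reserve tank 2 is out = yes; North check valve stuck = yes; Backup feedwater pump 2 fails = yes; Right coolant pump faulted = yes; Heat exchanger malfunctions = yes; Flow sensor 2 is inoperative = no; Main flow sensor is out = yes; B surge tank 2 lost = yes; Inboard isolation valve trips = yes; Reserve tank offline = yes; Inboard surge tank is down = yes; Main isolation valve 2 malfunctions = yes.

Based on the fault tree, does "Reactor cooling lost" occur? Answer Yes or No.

No

Emergency loop down [AND]: Right coolant pump faulted=occurs, Main flow sensor is out=occurs, Inboard isolation valve trips=occurs → all inputs occur → occurs.
Primary loop unavailable [AND]: Emergency feedwater pump trips=not, North check valve stuck=occurs → not all inputs occur → does not occur.
Recirculation branch inoperative [AND]: Inboard surge tank is down=occurs, North relief valve failed=occurs, Primary loop unavailable=not → not all inputs occur → does not occur.
Heat-sink path inoperative [AND]: Reserve tank offline=occurs, Primary bypass line trips=occurs → all inputs occur → occurs.
Secondary loop down [AND]: Right coolant pump 2 trips=occurs, Flow sensor 2 is inoperative=not, Main isolation valve 2 malfunctions=occurs → not all inputs occur → does not occur.
Makeup line inoperative [AND]: B surge tank 2 lost=occurs, Auxiliary relief valve 2 is down=occurs, Backup feedwater pump 2 fails=occurs, Emergency check valve 2 lost=occurs → all inputs occur → occurs.
Emergency loop 2 down [AND]: Secondary loop down=not, Makeup line inoperative=occurs → not all inputs occur → does not occur.
Primary loop 2 unavailable [OR]: Heat exchanger malfunctions=occurs, Emergency loop 2 down=not, #3 reserve tank 2 is out=occurs → at least one input occurs → occurs.
Reactor cooling lost [AND]: Emergency loop down=occurs, Recirculation branch inoperative=not, Heat-sink path inoperative=occurs, Primary loop 2 unavailable=occurs → not all inputs occur → does not occur.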